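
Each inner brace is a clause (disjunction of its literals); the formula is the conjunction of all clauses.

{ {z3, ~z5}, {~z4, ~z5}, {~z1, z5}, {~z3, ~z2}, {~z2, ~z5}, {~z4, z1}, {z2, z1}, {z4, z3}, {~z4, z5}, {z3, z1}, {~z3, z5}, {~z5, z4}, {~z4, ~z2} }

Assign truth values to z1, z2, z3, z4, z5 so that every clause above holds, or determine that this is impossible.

UNSATISFIABLE

Try z3 = 1.
The clause (~z2) is unit, so z2 = 0.
The clause (z1) is unit, so z1 = 1.
The clause (z5) is unit, so z5 = 1.
The clause (~z4) is unit, so z4 = 0.
But (z4) is also a unit clause — contradiction.
So z3 must be the other value — set z3 = 0.
The clause (~z5) is unit, so z5 = 0.
The clause (~z1) is unit, so z1 = 0.
But (z1) is also a unit clause — contradiction.
Either choice for z3 ends in contradiction.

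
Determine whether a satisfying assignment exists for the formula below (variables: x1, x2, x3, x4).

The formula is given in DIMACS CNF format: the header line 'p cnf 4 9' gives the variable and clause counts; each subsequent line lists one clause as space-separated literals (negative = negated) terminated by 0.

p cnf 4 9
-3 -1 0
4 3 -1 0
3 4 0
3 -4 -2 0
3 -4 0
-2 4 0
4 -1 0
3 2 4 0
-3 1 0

Case x3 = False:
The clause (x4) is unit, so x4 = True.
Now (¬x4) is unsatisfied and unit — conflict.
Undo x3 and try x3 = True.
The clause (¬x1) is unit, so x1 = False.
Now (x1) is unsatisfied and unit — conflict.
Both values of x3 lead to a conflict.
No assignment satisfies every clause.

Unsatisfiable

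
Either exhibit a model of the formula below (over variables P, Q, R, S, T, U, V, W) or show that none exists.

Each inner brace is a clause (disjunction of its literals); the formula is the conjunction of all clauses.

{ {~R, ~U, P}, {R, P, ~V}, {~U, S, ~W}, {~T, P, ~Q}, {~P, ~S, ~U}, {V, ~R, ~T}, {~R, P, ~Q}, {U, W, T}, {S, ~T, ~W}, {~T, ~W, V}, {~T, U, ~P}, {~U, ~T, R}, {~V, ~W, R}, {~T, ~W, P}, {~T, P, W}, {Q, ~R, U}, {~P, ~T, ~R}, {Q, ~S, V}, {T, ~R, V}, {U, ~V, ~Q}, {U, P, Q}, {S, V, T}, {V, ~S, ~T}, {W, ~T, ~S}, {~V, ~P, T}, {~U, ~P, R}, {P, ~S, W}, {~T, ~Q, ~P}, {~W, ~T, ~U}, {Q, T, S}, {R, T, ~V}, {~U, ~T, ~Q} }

Try R = 0.
Try P = 1.
Unit clause (~U) forces U = 0.
Unit clause (~T) forces T = 0.
Unit clause (W) forces W = 1.
Unit clause (~V) forces V = 0.
Unit clause (S) forces S = 1.
Unit clause (Q) forces Q = 1.
This assignment satisfies each clause.

P ↦ 1; Q ↦ 1; R ↦ 0; S ↦ 1; T ↦ 0; U ↦ 0; V ↦ 0; W ↦ 1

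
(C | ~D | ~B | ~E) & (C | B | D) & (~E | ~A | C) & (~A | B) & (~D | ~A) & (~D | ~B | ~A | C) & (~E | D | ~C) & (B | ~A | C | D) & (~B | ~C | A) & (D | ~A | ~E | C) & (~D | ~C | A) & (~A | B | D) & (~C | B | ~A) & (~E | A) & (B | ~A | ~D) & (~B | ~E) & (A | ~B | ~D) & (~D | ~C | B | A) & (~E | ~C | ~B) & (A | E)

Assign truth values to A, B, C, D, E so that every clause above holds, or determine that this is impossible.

Branch on A: set A = 1.
Unit clause (B) forces B = 1.
Unit clause (~D) forces D = 0.
Unit clause (~E) forces E = 0.
All clauses hold; C can take either value.

A: 1; B: 1; C: 1; D: 0; E: 0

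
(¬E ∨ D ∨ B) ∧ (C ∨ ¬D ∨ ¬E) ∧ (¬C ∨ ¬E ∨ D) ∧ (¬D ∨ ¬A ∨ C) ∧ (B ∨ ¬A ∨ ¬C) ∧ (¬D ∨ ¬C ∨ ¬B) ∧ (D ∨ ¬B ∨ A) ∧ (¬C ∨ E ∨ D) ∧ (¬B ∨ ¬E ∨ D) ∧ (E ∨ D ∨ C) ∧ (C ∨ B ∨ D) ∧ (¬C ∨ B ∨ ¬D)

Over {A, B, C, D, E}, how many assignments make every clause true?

There are 2^5 = 32 truth assignments over (A, B, C, D, E).
Split on D. With D = True, the clauses containing D are satisfied and ¬D drops from the rest; 2 of the 2^4 = 16 assignments to the other variables satisfy what remains.
With D = False, by the same count on the reduced clause set, 0 assignments work.
(One model: A=F, B=F, C=F, D=T, E=F.)
Total: 2 + 0 = 2.

2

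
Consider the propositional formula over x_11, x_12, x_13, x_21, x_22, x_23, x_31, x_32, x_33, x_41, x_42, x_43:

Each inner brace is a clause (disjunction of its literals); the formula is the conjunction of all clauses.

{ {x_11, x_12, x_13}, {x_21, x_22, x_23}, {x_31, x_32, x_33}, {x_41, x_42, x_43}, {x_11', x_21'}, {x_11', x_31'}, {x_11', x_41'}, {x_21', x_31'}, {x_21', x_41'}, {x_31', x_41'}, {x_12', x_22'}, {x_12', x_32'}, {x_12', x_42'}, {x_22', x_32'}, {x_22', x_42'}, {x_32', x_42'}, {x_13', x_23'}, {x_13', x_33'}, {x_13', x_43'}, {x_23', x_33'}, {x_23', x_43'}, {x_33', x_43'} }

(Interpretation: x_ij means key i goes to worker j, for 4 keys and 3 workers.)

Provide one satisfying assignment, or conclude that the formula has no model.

UNSATISFIABLE

Try x_11 = 0.
Try x_12 = 1.
The clause (x_22') is unit, so x_22 = 0.
The clause (x_32') is unit, so x_32 = 0.
The clause (x_42') is unit, so x_42 = 0.
Try x_21 = 1.
The clause (x_31') is unit, so x_31 = 0.
The clause (x_33) is unit, so x_33 = 1.
The clause (x_41') is unit, so x_41 = 0.
The clause (x_43) is unit, so x_43 = 1.
That conflicts with the unit clause (x_43').
That branch fails; take x_21 = 0 instead.
The clause (x_23) is unit, so x_23 = 1.
The clause (x_13') is unit, so x_13 = 0.
The clause (x_33') is unit, so x_33 = 0.
The clause (x_31) is unit, so x_31 = 1.
The clause (x_41') is unit, so x_41 = 0.
The clause (x_43) is unit, so x_43 = 1.
That conflicts with the unit clause (x_43').
Either choice for x_21 ends in contradiction.
That branch fails; take x_12 = 0 instead.
The clause (x_13) is unit, so x_13 = 1.
The clause (x_23') is unit, so x_23 = 0.
The clause (x_33') is unit, so x_33 = 0.
The clause (x_43') is unit, so x_43 = 0.
Try x_21 = 1.
The clause (x_31') is unit, so x_31 = 0.
The clause (x_32) is unit, so x_32 = 1.
The clause (x_41') is unit, so x_41 = 0.
The clause (x_42) is unit, so x_42 = 1.
That conflicts with the unit clause (x_42').
That branch fails; take x_21 = 0 instead.
The clause (x_22) is unit, so x_22 = 1.
The clause (x_32') is unit, so x_32 = 0.
The clause (x_31) is unit, so x_31 = 1.
The clause (x_41') is unit, so x_41 = 0.
The clause (x_42) is unit, so x_42 = 1.
That conflicts with the unit clause (x_42').
Either choice for x_21 ends in contradiction.
Either choice for x_12 ends in contradiction.
That branch fails; take x_11 = 1 instead.
The clause (x_21') is unit, so x_21 = 0.
The clause (x_31') is unit, so x_31 = 0.
The clause (x_41') is unit, so x_41 = 0.
Try x_22 = 1.
The clause (x_12') is unit, so x_12 = 0.
The clause (x_32') is unit, so x_32 = 0.
The clause (x_33) is unit, so x_33 = 1.
The clause (x_42') is unit, so x_42 = 0.
The clause (x_43) is unit, so x_43 = 1.
That conflicts with the unit clause (x_43').
That branch fails; take x_22 = 0 instead.
The clause (x_23) is unit, so x_23 = 1.
The clause (x_13') is unit, so x_13 = 0.
The clause (x_33') is unit, so x_33 = 0.
The clause (x_32) is unit, so x_32 = 1.
The clause (x_12') is unit, so x_12 = 0.
The clause (x_42') is unit, so x_42 = 0.
The clause (x_43) is unit, so x_43 = 1.
That conflicts with the unit clause (x_43').
Either choice for x_22 ends in contradiction.
Either choice for x_11 ends in contradiction.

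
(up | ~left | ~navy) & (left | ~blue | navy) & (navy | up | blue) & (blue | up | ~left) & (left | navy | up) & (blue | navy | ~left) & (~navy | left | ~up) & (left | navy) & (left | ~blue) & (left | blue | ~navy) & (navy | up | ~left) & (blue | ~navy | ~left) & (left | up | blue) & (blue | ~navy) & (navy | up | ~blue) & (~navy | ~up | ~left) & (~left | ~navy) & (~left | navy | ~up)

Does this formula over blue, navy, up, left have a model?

No

Suppose left = 1.
Unit clause (~navy) forces navy = 0.
Unit clause (blue) forces blue = 1.
Unit clause (up) forces up = 1.
Now (~up) is unsatisfied and unit — conflict.
So left must be the other value — set left = 0.
Unit clause (navy) forces navy = 1.
Unit clause (~up) forces up = 0.
Unit clause (~blue) forces blue = 0.
Now (blue) is unsatisfied and unit — conflict.
Both values of left lead to a conflict.
No assignment satisfies every clause.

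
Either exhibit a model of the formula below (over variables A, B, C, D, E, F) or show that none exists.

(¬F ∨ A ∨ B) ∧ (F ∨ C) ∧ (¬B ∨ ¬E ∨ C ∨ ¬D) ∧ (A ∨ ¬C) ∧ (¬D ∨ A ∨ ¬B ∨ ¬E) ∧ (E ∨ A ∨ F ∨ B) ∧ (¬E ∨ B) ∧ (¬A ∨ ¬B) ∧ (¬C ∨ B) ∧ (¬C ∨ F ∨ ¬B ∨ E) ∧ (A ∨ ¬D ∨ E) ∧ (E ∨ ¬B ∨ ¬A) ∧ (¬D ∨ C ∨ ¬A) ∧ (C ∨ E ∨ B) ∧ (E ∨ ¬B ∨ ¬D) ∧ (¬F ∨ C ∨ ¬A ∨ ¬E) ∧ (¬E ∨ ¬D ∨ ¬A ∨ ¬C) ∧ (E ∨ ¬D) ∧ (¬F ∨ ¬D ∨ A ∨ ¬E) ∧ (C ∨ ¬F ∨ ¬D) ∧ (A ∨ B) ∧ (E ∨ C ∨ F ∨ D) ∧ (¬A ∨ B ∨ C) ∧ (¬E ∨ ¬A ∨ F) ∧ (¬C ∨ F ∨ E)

A ↦ False; B ↦ True; C ↦ False; D ↦ False; E ↦ True; F ↦ True

Branch on F: set F = True.
Branch on A: set A = False.
From the singleton clause (B), B = True.
From the singleton clause (¬C), C = False.
From the singleton clause (¬D), D = False.
No clause remains; E is free.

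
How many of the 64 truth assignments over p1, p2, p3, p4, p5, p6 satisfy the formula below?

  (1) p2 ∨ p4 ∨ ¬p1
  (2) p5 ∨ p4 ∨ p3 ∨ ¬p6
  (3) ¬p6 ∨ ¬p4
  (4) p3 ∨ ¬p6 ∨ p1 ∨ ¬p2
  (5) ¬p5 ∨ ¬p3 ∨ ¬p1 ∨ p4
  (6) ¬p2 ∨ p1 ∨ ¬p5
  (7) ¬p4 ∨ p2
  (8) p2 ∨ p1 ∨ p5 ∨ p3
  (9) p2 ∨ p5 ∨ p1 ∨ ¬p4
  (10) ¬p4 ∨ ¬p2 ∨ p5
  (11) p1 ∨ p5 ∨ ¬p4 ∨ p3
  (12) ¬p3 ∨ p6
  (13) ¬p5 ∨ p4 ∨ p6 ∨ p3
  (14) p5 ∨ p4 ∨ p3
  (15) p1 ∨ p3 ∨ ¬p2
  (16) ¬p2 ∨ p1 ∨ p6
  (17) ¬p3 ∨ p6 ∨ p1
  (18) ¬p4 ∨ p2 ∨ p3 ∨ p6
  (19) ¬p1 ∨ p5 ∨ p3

There are 2^6 = 64 truth assignments over (p1, p2, p3, p4, p5, p6).
Split on p3. With p3 = True, the clauses containing p3 are satisfied and ¬p3 drops from the rest; 4 of the 2^5 = 32 assignments to the other variables satisfy what remains.
With p3 = False, by the same count on the reduced clause set, 3 assignments work.
Total: 4 + 3 = 7.

7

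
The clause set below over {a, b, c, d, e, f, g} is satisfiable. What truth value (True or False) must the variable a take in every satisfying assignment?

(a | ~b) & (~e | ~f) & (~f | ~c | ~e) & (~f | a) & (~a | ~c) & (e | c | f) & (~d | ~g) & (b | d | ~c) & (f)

True

Suppose a = 0.
From the singleton clause (~b), b = 0.
From the singleton clause (~f), f = 0.
But (f) is also a unit clause — contradiction.
So every satisfying assignment has a = True.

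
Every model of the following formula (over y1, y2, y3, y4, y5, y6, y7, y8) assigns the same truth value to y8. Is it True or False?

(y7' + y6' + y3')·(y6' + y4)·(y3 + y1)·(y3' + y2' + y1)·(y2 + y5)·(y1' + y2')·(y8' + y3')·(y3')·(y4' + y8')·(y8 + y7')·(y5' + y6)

Suppose y8 = 1.
The clause (y3') is unit, so y3 = 0.
The clause (y1) is unit, so y1 = 1.
The clause (y2') is unit, so y2 = 0.
The clause (y5) is unit, so y5 = 1.
The clause (y4') is unit, so y4 = 0.
The clause (y6') is unit, so y6 = 0.
That conflicts with the unit clause (y6).
So every satisfying assignment has y8 = False.

False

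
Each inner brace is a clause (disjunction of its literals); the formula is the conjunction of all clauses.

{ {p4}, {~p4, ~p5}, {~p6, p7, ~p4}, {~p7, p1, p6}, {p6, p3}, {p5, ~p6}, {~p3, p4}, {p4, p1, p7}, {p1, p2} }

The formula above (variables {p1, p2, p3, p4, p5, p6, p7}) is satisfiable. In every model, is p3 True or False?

Suppose p3 = 0.
The clause (p4) is unit, so p4 = 1.
The clause (~p5) is unit, so p5 = 0.
The clause (p6) is unit, so p6 = 1.
But (~p6) is also a unit clause — contradiction.
So every satisfying assignment has p3 = True.

True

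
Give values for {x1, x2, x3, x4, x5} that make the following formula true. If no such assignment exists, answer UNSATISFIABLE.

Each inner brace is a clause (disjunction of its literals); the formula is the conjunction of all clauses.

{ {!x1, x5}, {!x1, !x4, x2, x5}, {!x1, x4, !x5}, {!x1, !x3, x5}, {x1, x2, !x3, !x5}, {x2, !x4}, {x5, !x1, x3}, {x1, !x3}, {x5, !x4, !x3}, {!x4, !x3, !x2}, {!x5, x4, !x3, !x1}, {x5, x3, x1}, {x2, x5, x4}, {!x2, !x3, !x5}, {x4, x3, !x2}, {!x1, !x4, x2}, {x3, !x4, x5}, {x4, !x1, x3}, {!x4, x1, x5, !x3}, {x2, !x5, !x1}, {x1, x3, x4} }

x1=false, x2=true, x3=false, x4=true, x5=true

Case x1 = false:
From the singleton clause (!x3), x3 = false.
From the singleton clause (x5), x5 = true.
From the singleton clause (x4), x4 = true.
From the singleton clause (x2), x2 = true.
All clauses are satisfied.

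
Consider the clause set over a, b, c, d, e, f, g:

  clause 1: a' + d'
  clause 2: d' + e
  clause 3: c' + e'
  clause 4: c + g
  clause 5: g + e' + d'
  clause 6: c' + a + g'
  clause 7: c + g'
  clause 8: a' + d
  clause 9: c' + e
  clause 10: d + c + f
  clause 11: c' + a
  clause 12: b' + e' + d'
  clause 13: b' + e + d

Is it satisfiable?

No, unsatisfiable

Case a = 0:
Unit clause (c') forces c = 0.
Unit clause (g) forces g = 1.
Now (g') is unsatisfied and unit — conflict.
Undo a and try a = 1.
Unit clause (d') forces d = 0.
Now (d) is unsatisfied and unit — conflict.
Both values of a lead to a conflict.
No assignment satisfies every clause.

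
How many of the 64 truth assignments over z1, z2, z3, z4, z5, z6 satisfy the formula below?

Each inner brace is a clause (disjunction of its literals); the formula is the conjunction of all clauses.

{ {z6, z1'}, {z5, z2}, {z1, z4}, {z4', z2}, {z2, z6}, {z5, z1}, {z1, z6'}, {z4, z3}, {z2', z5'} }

There are 2^6 = 64 truth assignments over (z1, z2, z3, z4, z5, z6).
Split on z4. With z4 = 1, the clauses containing z4 are satisfied and z4' drops from the rest; 2 of the 2^5 = 32 assignments to the other variables satisfy what remains.
With z4 = 0, by the same count on the reduced clause set, 2 assignments work.
(One model: z1=T, z2=F, z3=T, z4=F, z5=T, z6=T.)
Total: 2 + 2 = 4.

4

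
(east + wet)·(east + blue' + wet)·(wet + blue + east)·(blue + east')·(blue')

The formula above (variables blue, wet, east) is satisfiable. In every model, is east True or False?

Suppose east = 1.
From the singleton clause (blue), blue = 1.
Now (blue') is unsatisfied and unit — conflict.
So every satisfying assignment has east = False.

False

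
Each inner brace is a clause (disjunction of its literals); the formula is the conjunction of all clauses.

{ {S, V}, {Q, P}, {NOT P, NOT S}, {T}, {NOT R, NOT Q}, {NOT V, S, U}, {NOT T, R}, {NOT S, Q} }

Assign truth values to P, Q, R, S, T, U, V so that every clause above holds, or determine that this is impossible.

From the singleton clause (T), T = true.
From the singleton clause (R), R = true.
From the singleton clause (NOT Q), Q = false.
From the singleton clause (P), P = true.
From the singleton clause (NOT S), S = false.
From the singleton clause (V), V = true.
From the singleton clause (U), U = true.
This assignment satisfies each clause.

P=true, Q=false, R=true, S=false, T=true, U=true, V=true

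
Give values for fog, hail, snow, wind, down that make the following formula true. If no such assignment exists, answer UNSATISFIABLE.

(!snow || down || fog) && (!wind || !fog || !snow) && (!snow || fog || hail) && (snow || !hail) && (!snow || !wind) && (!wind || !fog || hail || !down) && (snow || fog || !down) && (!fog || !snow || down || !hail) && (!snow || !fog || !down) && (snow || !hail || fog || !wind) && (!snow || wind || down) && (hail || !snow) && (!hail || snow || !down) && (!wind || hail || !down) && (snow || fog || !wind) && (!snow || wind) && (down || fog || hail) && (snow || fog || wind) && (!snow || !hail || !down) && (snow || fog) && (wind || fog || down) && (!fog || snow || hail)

UNSATISFIABLE

Branch on snow: set snow = true.
Unit clause (!wind) forces wind = false.
That conflicts with the unit clause (wind).
So snow must be the other value — set snow = false.
Unit clause (!hail) forces hail = false.
Unit clause (fog) forces fog = true.
That conflicts with the unit clause (!fog).
Both values of snow lead to a conflict.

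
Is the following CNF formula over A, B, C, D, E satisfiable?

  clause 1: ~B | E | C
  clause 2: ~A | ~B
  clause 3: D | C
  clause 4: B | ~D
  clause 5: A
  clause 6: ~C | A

The clause (A) is unit, so A = 1.
The clause (~B) is unit, so B = 0.
The clause (~D) is unit, so D = 0.
The clause (C) is unit, so C = 1.
Every clause is now satisfied; E is unconstrained.
A satisfying assignment: A: 1; B: 0; C: 1; D: 0; E: 1.

Yes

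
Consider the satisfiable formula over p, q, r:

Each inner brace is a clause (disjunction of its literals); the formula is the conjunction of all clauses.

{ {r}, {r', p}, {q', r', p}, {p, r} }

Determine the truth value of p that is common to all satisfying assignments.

True

Suppose p = 0.
The clause (r) is unit, so r = 1.
Now (r') is unsatisfied and unit — conflict.
So every satisfying assignment has p = True.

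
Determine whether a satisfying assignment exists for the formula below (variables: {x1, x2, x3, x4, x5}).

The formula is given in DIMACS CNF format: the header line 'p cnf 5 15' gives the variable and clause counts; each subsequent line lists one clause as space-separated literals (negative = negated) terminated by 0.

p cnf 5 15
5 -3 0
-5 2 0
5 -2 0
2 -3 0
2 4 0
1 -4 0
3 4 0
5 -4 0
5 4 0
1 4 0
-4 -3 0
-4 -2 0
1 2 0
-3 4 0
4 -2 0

Unsatisfiable

Try x5 = True.
The clause (x2) is unit, so x2 = True.
The clause (¬x4) is unit, so x4 = False.
But (x4) is also a unit clause — contradiction.
Undo x5 and try x5 = False.
The clause (¬x3) is unit, so x3 = False.
The clause (¬x2) is unit, so x2 = False.
The clause (x4) is unit, so x4 = True.
But (¬x4) is also a unit clause — contradiction.
Neither x5 = True nor x5 = False works.
No assignment satisfies every clause.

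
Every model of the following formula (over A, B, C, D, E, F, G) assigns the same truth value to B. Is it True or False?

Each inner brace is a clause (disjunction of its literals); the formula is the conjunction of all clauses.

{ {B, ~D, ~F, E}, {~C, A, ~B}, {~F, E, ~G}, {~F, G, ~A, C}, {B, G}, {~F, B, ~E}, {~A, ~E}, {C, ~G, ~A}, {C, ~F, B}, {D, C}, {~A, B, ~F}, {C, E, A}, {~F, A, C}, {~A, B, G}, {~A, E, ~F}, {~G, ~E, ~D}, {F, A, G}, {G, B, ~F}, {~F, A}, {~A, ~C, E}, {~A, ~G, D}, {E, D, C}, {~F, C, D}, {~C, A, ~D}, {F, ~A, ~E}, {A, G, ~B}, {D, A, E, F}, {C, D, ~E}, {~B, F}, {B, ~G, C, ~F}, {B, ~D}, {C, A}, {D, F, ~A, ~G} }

False

Suppose B = 1.
From the singleton clause (F), F = 1.
From the singleton clause (A), A = 1.
From the singleton clause (~E), E = 0.
Now (E) is unsatisfied and unit — conflict.
So every satisfying assignment has B = False.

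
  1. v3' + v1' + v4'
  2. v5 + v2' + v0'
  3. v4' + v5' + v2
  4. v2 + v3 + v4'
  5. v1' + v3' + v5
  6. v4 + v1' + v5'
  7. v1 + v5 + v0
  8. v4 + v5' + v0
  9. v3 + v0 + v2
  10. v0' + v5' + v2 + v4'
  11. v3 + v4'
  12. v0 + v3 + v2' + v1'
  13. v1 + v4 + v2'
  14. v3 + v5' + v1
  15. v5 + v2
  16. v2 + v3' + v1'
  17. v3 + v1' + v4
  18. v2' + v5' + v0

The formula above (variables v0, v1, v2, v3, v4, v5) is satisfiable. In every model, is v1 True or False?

Suppose v1 = 1.
Case v3 = 0:
From the singleton clause (v4'), v4 = 0.
But (v4) is also a unit clause — contradiction.
Undo v3 and try v3 = 1.
From the singleton clause (v4'), v4 = 0.
From the singleton clause (v5), v5 = 1.
But (v5') is also a unit clause — contradiction.
Neither v3 = 1 nor v3 = 0 works.
So every satisfying assignment has v1 = False.

False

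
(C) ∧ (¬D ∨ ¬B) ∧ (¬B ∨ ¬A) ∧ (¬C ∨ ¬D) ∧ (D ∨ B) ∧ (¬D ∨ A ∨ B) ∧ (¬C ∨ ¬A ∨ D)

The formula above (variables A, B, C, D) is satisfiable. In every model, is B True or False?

Suppose B = False.
From the singleton clause (C), C = True.
From the singleton clause (¬D), D = False.
Now (D) is unsatisfied and unit — conflict.
So every satisfying assignment has B = True.

True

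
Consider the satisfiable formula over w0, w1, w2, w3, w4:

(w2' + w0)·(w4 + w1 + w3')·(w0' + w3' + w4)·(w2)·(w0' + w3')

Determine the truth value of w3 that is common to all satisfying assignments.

False

Suppose w3 = 1.
(w2) alone gives w2 = 1.
(w0) alone gives w0 = 1.
Now (w0') is unsatisfied and unit — conflict.
So every satisfying assignment has w3 = False.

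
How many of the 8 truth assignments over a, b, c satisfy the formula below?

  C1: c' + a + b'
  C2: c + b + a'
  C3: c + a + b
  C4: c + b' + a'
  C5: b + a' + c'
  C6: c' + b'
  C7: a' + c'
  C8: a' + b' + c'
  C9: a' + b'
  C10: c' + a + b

There are 2^3 = 8 truth assignments over (a, b, c).
Check each against the 10 clauses (columns in the order a, b, c):
  F F F  ✗ fails (c + a + b)
  F F T  ✗ fails (c' + a + b)
  F T F  ✓ satisfies all
  F T T  ✗ fails (c' + a + b')
  T F F  ✗ fails (c + b + a')
  T F T  ✗ fails (b + a' + c')
  T T F  ✗ fails (c + b' + a')
  T T T  ✗ fails (c' + b')
1 of the 8 rows is a model.

1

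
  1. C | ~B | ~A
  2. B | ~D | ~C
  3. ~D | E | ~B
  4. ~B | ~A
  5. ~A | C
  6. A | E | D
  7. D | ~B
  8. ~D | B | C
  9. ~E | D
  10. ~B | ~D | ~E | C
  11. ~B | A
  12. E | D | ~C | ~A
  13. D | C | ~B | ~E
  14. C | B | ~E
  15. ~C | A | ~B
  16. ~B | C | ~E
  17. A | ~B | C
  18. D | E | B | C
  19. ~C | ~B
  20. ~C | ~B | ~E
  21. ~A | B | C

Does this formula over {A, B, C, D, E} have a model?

Branch on B: set B = 0.
Branch on D: set D = 0.
Unit clause (~E) forces E = 0.
Unit clause (A) forces A = 1.
Unit clause (C) forces C = 1.
That conflicts with the unit clause (~C).
That branch fails; take D = 1 instead.
Unit clause (~C) forces C = 0.
That conflicts with the unit clause (C).
Neither D = 1 nor D = 0 works.
That branch fails; take B = 1 instead.
Unit clause (~A) forces A = 0.
That conflicts with the unit clause (A).
Neither B = 1 nor B = 0 works.
No assignment satisfies every clause.

Unsatisfiable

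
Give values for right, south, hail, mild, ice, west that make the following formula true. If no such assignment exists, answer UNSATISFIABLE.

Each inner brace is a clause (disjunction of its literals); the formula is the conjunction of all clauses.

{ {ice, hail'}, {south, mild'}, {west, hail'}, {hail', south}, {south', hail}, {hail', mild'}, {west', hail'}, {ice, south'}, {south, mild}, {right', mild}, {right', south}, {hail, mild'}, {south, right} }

UNSATISFIABLE

Try ice = 1.
Try south = 1.
Unit clause (hail) forces hail = 1.
Unit clause (west) forces west = 1.
But (west') is also a unit clause — contradiction.
Undo south and try south = 0.
Unit clause (mild') forces mild = 0.
But (mild) is also a unit clause — contradiction.
Neither south = 1 nor south = 0 works.
Undo ice and try ice = 0.
Unit clause (hail') forces hail = 0.
Unit clause (south') forces south = 0.
Unit clause (mild') forces mild = 0.
But (mild) is also a unit clause — contradiction.
Neither ice = 1 nor ice = 0 works.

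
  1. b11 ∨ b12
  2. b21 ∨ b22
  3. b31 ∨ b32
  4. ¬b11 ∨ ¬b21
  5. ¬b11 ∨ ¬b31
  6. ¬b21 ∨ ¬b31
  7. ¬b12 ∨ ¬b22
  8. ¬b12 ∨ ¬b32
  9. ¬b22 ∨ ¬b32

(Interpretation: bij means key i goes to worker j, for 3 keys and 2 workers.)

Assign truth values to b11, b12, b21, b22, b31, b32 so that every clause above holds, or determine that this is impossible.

Case b11 = True:
The clause (¬b21) is unit, so b21 = False.
The clause (b22) is unit, so b22 = True.
The clause (¬b31) is unit, so b31 = False.
The clause (b32) is unit, so b32 = True.
But (¬b32) is also a unit clause — contradiction.
Undo b11 and try b11 = False.
The clause (b12) is unit, so b12 = True.
The clause (¬b22) is unit, so b22 = False.
The clause (b21) is unit, so b21 = True.
The clause (¬b31) is unit, so b31 = False.
The clause (b32) is unit, so b32 = True.
But (¬b32) is also a unit clause — contradiction.
Neither b11 = True nor b11 = False works.

UNSATISFIABLE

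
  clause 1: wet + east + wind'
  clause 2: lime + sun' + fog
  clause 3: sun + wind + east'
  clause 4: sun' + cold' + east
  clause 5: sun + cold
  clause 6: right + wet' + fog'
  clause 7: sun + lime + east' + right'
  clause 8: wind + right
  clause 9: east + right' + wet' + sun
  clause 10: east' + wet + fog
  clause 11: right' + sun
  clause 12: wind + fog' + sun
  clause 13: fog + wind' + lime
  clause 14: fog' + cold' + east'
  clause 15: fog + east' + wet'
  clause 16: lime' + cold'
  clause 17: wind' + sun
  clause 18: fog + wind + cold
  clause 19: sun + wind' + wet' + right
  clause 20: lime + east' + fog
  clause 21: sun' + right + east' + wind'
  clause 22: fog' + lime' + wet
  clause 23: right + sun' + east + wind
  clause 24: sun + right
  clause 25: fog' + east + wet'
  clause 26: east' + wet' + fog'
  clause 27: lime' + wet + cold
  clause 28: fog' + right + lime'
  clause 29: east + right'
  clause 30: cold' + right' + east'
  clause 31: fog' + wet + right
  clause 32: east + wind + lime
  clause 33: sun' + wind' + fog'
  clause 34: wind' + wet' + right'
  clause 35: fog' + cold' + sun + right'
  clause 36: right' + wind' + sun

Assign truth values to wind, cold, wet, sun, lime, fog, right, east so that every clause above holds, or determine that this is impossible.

wind=1; cold=0; wet=1; sun=1; lime=1; fog=0; right=0; east=0

Case sun = 1:
Case lime = 1:
From the singleton clause (cold'), cold = 0.
From the singleton clause (wet), wet = 1.
Case right = 0:
From the singleton clause (fog'), fog = 0.
From the singleton clause (wind), wind = 1.
From the singleton clause (east'), east = 0.
Every clause now holds.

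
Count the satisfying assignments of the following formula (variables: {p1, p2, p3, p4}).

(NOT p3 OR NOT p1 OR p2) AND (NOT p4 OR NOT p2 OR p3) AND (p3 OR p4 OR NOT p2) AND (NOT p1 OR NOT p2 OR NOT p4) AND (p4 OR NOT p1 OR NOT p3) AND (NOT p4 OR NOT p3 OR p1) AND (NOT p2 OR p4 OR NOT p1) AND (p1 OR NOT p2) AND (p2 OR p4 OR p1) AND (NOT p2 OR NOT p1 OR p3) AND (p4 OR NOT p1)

2

There are 2^4 = 16 truth assignments over (p1, p2, p3, p4).
Split on p4. With p4 = true, the clauses containing p4 are satisfied and NOT p4 drops from the rest; 2 of the 2^3 = 8 assignments to the other variables satisfy what remains.
With p4 = false, by the same count on the reduced clause set, 0 assignments work.
(One model: p1=F, p2=F, p3=F, p4=T.)
Total: 2 + 0 = 2.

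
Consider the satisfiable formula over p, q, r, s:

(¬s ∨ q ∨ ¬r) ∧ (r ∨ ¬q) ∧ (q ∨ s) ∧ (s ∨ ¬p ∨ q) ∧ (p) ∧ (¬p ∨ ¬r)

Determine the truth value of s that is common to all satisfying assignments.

Suppose s = False.
(q) alone gives q = True.
(r) alone gives r = True.
(p) alone gives p = True.
But (¬p) is also a unit clause — contradiction.
So every satisfying assignment has s = True.

True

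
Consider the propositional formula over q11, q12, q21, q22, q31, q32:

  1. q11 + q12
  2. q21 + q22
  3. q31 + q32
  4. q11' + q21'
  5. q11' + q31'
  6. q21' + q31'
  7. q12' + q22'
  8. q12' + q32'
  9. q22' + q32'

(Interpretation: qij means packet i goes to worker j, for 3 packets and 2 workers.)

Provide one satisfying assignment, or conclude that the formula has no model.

UNSATISFIABLE

Suppose q11 = 1.
From the singleton clause (q21'), q21 = 0.
From the singleton clause (q22), q22 = 1.
From the singleton clause (q31'), q31 = 0.
From the singleton clause (q32), q32 = 1.
Now (q32') is unsatisfied and unit — conflict.
Backtrack on q11: now try q11 = 0.
From the singleton clause (q12), q12 = 1.
From the singleton clause (q22'), q22 = 0.
From the singleton clause (q21), q21 = 1.
From the singleton clause (q31'), q31 = 0.
From the singleton clause (q32), q32 = 1.
Now (q32') is unsatisfied and unit — conflict.
Both values of q11 lead to a conflict.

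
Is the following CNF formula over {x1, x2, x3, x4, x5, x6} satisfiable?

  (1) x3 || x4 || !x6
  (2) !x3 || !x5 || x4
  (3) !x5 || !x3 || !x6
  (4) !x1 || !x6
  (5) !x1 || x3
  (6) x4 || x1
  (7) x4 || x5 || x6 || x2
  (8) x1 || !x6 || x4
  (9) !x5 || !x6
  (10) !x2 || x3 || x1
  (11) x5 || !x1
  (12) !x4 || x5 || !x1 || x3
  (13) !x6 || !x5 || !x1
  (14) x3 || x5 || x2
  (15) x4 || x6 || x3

Branch on x1: set x1 = false.
From the singleton clause (x4), x4 = true.
Branch on x5: set x5 = false.
Branch on x2: set x2 = true.
From the singleton clause (x3), x3 = true.
Every clause is now satisfied; x6 is unconstrained.
A satisfying assignment: x1: false, x2: true, x3: true, x4: true, x5: false, x6: true.

Yes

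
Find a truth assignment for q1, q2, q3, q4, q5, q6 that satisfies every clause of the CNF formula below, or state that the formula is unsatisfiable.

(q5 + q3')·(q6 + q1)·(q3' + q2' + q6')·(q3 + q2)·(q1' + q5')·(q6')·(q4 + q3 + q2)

q1=1; q2=1; q3=0; q4=1; q5=0; q6=0

(q6') alone gives q6 = 0.
(q1) alone gives q1 = 1.
(q5') alone gives q5 = 0.
(q3') alone gives q3 = 0.
(q2) alone gives q2 = 1.
Every clause is now satisfied; q4 is unconstrained.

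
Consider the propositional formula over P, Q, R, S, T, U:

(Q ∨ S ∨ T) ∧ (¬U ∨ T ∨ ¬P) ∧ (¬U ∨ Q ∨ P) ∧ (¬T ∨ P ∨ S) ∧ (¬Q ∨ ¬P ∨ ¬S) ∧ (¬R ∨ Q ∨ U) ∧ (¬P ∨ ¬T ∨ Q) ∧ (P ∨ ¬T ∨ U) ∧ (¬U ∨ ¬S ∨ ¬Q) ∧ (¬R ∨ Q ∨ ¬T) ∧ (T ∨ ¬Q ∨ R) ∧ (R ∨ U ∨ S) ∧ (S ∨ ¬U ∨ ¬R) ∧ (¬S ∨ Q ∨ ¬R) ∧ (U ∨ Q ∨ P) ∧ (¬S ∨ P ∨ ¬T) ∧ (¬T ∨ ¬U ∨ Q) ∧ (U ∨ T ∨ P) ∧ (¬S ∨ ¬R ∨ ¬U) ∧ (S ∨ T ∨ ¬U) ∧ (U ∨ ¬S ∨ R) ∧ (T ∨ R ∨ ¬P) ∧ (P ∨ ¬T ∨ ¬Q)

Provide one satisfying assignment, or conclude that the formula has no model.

Case Q = True:
Case P = True:
From the singleton clause (¬S), S = False.
Case U = True:
From the singleton clause (T), T = True.
From the singleton clause (¬R), R = False.
Every clause now holds.

P: True; Q: True; R: False; S: False; T: True; U: True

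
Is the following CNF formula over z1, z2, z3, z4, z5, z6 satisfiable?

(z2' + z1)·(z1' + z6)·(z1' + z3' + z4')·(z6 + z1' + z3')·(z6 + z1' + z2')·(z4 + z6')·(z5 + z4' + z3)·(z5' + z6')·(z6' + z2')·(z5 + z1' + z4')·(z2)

Unit clause (z2) forces z2 = 1.
Unit clause (z1) forces z1 = 1.
Unit clause (z6) forces z6 = 1.
But (z6') is also a unit clause — contradiction.
No assignment satisfies every clause.

No, unsatisfiable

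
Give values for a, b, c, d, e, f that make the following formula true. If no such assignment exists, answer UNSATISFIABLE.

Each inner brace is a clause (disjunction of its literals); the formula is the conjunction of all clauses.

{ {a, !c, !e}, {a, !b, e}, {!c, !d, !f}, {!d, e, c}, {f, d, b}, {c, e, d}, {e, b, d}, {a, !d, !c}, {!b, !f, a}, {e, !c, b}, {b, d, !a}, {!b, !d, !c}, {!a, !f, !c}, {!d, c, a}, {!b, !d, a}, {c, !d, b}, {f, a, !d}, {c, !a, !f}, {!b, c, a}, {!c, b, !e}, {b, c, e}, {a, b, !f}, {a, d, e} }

Case a = true:
Case b = true:
Case d = false:
Case c = true:
(!f) alone gives f = false.
All clauses hold; e can take either value.

a=true,  b=true,  c=true,  d=false,  e=false,  f=false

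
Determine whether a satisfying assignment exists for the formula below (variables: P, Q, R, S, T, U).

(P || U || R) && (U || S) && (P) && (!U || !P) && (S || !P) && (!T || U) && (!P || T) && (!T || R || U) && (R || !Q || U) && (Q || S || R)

No

Unit clause (P) forces P = true.
Unit clause (!U) forces U = false.
Unit clause (S) forces S = true.
Unit clause (!T) forces T = false.
Now (T) is unsatisfied and unit — conflict.
No assignment satisfies every clause.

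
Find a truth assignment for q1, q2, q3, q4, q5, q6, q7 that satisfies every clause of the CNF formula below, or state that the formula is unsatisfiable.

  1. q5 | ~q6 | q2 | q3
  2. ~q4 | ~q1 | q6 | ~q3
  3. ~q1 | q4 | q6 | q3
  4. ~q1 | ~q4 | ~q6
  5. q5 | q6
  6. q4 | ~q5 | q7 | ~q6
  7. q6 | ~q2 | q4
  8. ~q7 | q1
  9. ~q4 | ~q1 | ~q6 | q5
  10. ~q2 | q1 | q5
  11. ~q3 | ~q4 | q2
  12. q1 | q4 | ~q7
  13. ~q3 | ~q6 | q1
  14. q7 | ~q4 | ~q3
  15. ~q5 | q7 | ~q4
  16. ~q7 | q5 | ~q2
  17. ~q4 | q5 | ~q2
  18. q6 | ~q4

q1=1,  q2=0,  q3=1,  q4=0,  q5=0,  q6=1,  q7=0

Suppose q5 = 0.
From the singleton clause (q6), q6 = 1.
Suppose q2 = 0.
From the singleton clause (q3), q3 = 1.
From the singleton clause (~q4), q4 = 0.
From the singleton clause (q1), q1 = 1.
All clauses hold; q7 can take either value.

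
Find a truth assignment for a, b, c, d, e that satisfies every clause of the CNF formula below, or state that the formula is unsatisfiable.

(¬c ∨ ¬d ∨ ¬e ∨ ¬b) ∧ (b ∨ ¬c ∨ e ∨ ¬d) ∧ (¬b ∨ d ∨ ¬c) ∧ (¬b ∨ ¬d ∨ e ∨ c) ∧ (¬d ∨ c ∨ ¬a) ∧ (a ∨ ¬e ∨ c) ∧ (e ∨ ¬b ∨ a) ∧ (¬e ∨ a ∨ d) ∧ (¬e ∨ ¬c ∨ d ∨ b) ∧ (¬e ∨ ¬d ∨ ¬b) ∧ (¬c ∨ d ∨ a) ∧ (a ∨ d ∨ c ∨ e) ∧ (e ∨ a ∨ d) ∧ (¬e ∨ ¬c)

Case e = False:
Case b = True:
From the singleton clause (a), a = True.
Case d = False:
From the singleton clause (¬c), c = False.
Every clause now holds.

a=True,  b=True,  c=False,  d=False,  e=False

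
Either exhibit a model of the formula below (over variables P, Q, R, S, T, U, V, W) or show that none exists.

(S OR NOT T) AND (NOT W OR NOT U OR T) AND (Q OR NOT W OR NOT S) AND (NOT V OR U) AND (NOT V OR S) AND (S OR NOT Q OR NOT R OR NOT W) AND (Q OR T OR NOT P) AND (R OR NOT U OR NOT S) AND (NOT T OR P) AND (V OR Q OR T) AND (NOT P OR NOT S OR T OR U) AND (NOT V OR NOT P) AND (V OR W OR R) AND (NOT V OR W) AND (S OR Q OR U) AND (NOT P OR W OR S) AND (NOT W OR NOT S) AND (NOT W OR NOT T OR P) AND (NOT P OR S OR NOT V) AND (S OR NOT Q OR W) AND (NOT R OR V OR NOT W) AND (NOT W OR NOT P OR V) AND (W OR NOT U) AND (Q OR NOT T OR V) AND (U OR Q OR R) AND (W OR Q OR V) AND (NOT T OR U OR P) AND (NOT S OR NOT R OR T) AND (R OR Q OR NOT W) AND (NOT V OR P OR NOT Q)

Branch on S: set S = false.
Unit clause (NOT T) forces T = false.
Unit clause (NOT V) forces V = false.
Unit clause (Q) forces Q = true.
Unit clause (W) forces W = true.
Unit clause (NOT U) forces U = false.
Unit clause (NOT R) forces R = false.
Unit clause (NOT P) forces P = false.
Every clause now holds.

P ↦ false; Q ↦ true; R ↦ false; S ↦ false; T ↦ false; U ↦ false; V ↦ false; W ↦ true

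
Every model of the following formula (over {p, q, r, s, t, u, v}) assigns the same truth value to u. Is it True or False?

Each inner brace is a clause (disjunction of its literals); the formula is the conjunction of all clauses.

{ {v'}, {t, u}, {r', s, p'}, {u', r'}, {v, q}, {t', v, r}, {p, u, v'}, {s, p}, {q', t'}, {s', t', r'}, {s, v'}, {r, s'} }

True

Suppose u = 0.
The clause (v') is unit, so v = 0.
The clause (t) is unit, so t = 1.
The clause (q) is unit, so q = 1.
That conflicts with the unit clause (q').
So every satisfying assignment has u = True.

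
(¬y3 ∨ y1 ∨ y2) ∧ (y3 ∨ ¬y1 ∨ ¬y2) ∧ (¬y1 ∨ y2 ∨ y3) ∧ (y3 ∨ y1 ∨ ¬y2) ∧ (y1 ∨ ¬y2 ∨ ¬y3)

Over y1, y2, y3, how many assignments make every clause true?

3

There are 2^3 = 8 truth assignments over (y1, y2, y3).
Split on y3. With y3 = True, the clauses containing y3 are satisfied and ¬y3 drops from the rest; 2 of the 2^2 = 4 assignments to the other variables satisfy what remains.
With y3 = False, by the same count on the reduced clause set, 1 assignment works.
Total: 2 + 1 = 3.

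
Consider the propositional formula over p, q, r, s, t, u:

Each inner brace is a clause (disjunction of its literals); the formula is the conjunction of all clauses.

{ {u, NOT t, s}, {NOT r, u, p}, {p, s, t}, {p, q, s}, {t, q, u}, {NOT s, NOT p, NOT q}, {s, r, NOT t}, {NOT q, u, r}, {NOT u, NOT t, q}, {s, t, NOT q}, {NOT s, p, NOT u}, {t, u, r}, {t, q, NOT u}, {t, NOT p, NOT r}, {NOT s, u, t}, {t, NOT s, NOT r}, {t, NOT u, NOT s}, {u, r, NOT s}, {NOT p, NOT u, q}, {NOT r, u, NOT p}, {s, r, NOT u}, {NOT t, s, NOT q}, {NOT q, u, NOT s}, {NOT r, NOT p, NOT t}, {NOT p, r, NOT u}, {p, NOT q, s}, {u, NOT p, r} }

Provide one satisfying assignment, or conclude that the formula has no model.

UNSATISFIABLE

Suppose u = true.
Suppose t = false.
Unit clause (q) forces q = true.
Unit clause (s) forces s = true.
Now (NOT s) is unsatisfied and unit — conflict.
That branch fails; take t = true instead.
Unit clause (q) forces q = true.
Unit clause (s) forces s = true.
Unit clause (NOT p) forces p = false.
Now (p) is unsatisfied and unit — conflict.
Either choice for t ends in contradiction.
That branch fails; take u = false instead.
Suppose t = false.
Unit clause (q) forces q = true.
Unit clause (r) forces r = true.
Unit clause (p) forces p = true.
Now (NOT p) is unsatisfied and unit — conflict.
That branch fails; take t = true instead.
Unit clause (s) forces s = true.
Unit clause (r) forces r = true.
Unit clause (p) forces p = true.
Now (NOT p) is unsatisfied and unit — conflict.
Either choice for t ends in contradiction.
Either choice for u ends in contradiction.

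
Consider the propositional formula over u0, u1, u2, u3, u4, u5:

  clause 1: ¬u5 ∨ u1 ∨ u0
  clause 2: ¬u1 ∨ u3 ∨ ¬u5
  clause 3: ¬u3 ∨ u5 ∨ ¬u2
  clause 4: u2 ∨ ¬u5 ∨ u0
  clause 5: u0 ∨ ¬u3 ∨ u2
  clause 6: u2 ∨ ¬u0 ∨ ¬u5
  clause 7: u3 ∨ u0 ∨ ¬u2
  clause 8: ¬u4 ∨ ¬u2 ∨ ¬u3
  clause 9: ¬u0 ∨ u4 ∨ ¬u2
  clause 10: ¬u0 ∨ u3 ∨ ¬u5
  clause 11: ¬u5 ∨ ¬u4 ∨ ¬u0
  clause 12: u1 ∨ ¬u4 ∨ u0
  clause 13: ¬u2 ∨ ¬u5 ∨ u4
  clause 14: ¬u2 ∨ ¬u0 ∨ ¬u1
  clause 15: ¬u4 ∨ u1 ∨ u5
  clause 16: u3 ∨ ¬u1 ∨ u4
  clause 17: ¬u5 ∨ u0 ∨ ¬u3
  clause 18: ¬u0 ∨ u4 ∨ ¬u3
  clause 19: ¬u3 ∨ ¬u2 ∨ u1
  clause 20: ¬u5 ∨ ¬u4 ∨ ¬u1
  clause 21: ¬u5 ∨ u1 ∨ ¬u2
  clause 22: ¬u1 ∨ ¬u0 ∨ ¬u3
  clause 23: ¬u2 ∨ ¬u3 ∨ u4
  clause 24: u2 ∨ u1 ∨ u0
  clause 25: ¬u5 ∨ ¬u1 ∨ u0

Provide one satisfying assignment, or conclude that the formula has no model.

Try u5 = False.
Try u3 = False.
Try u0 = True.
Try u4 = True.
From the singleton clause (u1), u1 = True.
From the singleton clause (¬u2), u2 = False.
This assignment satisfies each clause.

u0: True,  u1: True,  u2: False,  u3: False,  u4: True,  u5: False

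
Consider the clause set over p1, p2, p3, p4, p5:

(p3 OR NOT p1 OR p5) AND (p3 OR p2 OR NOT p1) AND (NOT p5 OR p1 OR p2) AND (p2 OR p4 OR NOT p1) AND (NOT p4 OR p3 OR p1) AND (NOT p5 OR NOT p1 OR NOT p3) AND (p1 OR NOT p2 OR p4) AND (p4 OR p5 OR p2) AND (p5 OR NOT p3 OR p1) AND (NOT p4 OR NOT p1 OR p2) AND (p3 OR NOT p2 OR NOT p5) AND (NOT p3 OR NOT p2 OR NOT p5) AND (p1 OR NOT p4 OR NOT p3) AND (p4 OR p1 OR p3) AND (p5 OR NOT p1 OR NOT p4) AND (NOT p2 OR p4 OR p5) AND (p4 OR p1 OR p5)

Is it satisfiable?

Unsatisfiable

Branch on p3: set p3 = true.
Branch on p5: set p5 = false.
(p1) alone gives p1 = true.
(NOT p4) alone gives p4 = false.
(p2) alone gives p2 = true.
That conflicts with the unit clause (NOT p2).
So p5 must be the other value — set p5 = true.
(NOT p1) alone gives p1 = false.
(p2) alone gives p2 = true.
That conflicts with the unit clause (NOT p2).
Either choice for p5 ends in contradiction.
So p3 must be the other value — set p3 = false.
Branch on p1: set p1 = false.
(NOT p4) alone gives p4 = false.
That conflicts with the unit clause (p4).
So p1 must be the other value — set p1 = true.
(p5) alone gives p5 = true.
(p2) alone gives p2 = true.
That conflicts with the unit clause (NOT p2).
Either choice for p1 ends in contradiction.
Either choice for p3 ends in contradiction.
No assignment satisfies every clause.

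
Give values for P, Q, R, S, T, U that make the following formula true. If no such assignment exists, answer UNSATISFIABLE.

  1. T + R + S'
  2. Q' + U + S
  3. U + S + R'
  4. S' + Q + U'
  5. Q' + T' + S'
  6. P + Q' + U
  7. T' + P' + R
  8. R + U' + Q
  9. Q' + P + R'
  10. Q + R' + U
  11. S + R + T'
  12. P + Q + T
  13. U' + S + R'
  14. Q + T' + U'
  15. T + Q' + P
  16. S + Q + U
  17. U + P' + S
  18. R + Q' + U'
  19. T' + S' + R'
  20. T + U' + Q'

P: 1; Q: 1; R: 1; S: 1; T: 0; U: 0

Case T = 0:
Case R = 1:
Case U = 0:
From the singleton clause (S), S = 1.
From the singleton clause (Q), Q = 1.
From the singleton clause (P), P = 1.
Every clause now holds.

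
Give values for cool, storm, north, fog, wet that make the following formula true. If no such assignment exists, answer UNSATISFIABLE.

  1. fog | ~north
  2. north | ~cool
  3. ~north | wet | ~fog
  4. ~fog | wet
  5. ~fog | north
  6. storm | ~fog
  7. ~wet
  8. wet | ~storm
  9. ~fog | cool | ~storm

cool: 0, storm: 0, north: 0, fog: 0, wet: 0

From the singleton clause (~wet), wet = 0.
From the singleton clause (~fog), fog = 0.
From the singleton clause (~north), north = 0.
From the singleton clause (~cool), cool = 0.
From the singleton clause (~storm), storm = 0.
Every clause now holds.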